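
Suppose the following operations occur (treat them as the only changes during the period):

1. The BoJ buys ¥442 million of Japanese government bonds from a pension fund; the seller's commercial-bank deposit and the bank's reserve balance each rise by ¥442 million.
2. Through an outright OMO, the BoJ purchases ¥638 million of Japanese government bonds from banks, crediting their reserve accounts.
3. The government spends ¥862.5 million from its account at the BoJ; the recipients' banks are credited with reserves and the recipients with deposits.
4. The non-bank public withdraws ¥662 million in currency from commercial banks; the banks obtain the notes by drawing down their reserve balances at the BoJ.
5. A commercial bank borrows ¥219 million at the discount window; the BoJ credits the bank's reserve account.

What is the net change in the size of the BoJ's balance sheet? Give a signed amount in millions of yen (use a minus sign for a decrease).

BoJ balance sheet:
  Assets:      Securities +¥1080M, Loans to banks +¥219M
  Liabilities: Bank reserves +¥1499.5M, Currency in circulation +¥662M, Government deposits −¥862.5M
Commercial banking system:
  Assets:      Reserves at CB +¥1499.5M, Securities −¥638M
  Liabilities: Checkable deposits +¥642.5M, Borrowings from CB +¥219M
Change in total BoJ assets = +¥1299 million.

+¥1299 million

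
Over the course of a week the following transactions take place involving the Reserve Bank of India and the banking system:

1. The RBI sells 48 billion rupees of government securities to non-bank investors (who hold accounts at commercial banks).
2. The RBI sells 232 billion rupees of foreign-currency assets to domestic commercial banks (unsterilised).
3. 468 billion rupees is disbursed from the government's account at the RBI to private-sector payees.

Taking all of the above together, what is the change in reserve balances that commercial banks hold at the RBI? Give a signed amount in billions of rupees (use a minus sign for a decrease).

+188 billion

RBI balance sheet:
  Assets:      Securities −48B, Foreign assets −232B
  Liabilities: Bank reserves +188B, Government deposits −468B
So the change in reserve balances that commercial banks hold at the RBI is +188 billion.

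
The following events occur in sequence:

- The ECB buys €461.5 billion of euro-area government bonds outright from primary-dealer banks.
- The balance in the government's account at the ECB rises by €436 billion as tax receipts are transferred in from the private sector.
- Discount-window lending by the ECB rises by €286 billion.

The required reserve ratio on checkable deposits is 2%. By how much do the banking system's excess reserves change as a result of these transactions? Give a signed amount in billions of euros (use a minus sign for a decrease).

+€320.22 billion

OMO purchase (from banks) €461.5 billion: reserves +€461.5B, deposits 0.
Government account inflow €436 billion: reserves −€436B, deposits −€436B.
Discount-window loan €286 billion: reserves +€286B, deposits 0.
Totals: Δreserves = +€311.5B, Δdeposits = −€436B.
Δrequired reserves = 2% × −€436B = −€8.72B.
Δexcess reserves = Δreserves − Δrequired = +€311.5B − (−€8.72B) = +€320.22 billion.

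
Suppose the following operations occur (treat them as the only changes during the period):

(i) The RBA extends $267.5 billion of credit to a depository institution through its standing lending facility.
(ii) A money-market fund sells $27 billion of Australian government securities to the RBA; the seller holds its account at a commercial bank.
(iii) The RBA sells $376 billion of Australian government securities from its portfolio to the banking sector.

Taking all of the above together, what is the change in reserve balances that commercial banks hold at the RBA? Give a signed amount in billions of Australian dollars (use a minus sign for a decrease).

-$81.5 billion

RBA balance sheet:
  Assets:      Securities −$349B, Loans to banks +$267.5B
  Liabilities: Bank reserves −$81.5B
So the change in reserve balances that commercial banks hold at the RBA is -$81.5 billion.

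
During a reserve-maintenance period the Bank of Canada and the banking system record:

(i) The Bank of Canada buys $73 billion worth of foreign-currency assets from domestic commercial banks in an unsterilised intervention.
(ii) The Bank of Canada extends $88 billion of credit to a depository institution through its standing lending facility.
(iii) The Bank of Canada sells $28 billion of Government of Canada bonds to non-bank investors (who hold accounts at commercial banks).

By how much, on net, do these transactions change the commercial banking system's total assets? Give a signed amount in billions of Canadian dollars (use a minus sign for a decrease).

+$60 billion

Bank of Canada balance sheet:
  Assets:      Securities −$28B, Loans to banks +$88B, Foreign assets +$73B
  Liabilities: Bank reserves +$133B
Commercial banking system:
  Assets:      Reserves at CB +$133B, Foreign assets −$73B
  Liabilities: Checkable deposits −$28B, Borrowings from CB +$88B
Change in total bank assets = +$60 billion.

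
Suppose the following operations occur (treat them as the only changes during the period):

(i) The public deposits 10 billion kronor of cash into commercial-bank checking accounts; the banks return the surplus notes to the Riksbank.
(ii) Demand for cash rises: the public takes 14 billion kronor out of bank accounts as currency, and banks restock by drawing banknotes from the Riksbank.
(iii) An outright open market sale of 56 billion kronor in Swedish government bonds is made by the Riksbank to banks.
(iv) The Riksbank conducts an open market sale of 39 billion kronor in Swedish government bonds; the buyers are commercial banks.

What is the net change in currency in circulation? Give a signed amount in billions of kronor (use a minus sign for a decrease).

Currency deposit 10 billion kronor: notes return to the central bank → −10B.
Currency withdrawal 14 billion kronor: notes leave the central bank → +14B.
OMO sale (to banks) 56 billion kronor: no currency enters or leaves circulation → 0.
OMO sale (to banks) 39 billion kronor: no currency enters or leaves circulation → 0.
Net: −10 + 14 + 0 + 0 = +4 billion.

+4 billion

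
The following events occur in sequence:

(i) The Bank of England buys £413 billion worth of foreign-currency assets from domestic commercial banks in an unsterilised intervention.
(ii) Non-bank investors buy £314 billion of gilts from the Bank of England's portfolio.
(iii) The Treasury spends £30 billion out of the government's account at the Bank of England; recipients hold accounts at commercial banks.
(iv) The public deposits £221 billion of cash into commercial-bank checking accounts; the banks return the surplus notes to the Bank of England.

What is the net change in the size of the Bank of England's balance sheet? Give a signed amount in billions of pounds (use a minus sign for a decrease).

Bank of England balance sheet:
  Assets:      Securities −£314B, Foreign assets +£413B
  Liabilities: Bank reserves +£350B, Currency in circulation −£221B, Government deposits −£30B
Commercial banking system:
  Assets:      Reserves at CB +£350B, Foreign assets −£413B
  Liabilities: Checkable deposits −£63B
Change in total Bank of England assets = +£99 billion.

+£99 billion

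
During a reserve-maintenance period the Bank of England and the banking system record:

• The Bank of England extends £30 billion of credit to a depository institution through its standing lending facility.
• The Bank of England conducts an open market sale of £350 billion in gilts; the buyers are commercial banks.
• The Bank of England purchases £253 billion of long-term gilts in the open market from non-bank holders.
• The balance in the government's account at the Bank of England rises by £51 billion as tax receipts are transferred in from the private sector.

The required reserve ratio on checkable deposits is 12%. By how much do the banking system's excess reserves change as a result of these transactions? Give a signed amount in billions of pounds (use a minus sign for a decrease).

-£142.24 billion

Discount-window loan £30 billion: reserves +£30B, deposits 0.
OMO sale (to banks) £350 billion: reserves −£350B, deposits 0.
Asset purchase (from non-banks) £253 billion: reserves +£253B, deposits +£253B.
Government account inflow £51 billion: reserves −£51B, deposits −£51B.
Totals: Δreserves = −£118B, Δdeposits = +£202B.
Δrequired reserves = 12% × +£202B = +£24.24B.
Δexcess reserves = Δreserves − Δrequired = −£118B − (+£24.24B) = -£142.24 billion.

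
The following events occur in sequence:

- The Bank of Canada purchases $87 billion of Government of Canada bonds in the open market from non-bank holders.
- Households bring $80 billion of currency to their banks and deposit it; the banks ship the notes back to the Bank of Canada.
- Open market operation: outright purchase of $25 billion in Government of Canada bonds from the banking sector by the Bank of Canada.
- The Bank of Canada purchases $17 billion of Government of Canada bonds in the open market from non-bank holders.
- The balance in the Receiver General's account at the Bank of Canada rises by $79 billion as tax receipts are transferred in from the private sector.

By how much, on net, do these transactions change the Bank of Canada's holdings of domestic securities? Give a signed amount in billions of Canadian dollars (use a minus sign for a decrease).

+$129 billion

Asset purchase (from non-banks) $87 billion: securities added to the Bank of Canada's portfolio → +$87B.
Currency deposit $80 billion: the Bank of Canada's securities portfolio is untouched → 0.
OMO purchase (from banks) $25 billion: securities added to the Bank of Canada's portfolio → +$25B.
Asset purchase (from non-banks) $17 billion: securities added to the Bank of Canada's portfolio → +$17B.
Government account inflow $79 billion: the Bank of Canada's securities portfolio is untouched → 0.
Net: 87 + 0 + 25 + 17 + 0 = +$129 billion.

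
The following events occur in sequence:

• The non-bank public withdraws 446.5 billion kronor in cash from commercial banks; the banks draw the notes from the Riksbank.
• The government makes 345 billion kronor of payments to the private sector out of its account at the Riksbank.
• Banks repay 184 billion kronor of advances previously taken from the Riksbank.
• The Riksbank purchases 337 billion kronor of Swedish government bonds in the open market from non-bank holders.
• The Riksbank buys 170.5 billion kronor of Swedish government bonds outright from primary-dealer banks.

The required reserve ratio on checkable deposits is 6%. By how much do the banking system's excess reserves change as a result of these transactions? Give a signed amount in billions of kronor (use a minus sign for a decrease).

Currency withdrawal 446.5 billion kronor: reserves −446.5B, deposits −446.5B.
Government spending 345 billion kronor: reserves +345B, deposits +345B.
Discount-window repayment 184 billion kronor: reserves −184B, deposits 0.
Asset purchase (from non-banks) 337 billion kronor: reserves +337B, deposits +337B.
OMO purchase (from banks) 170.5 billion kronor: reserves +170.5B, deposits 0.
Totals: Δreserves = +222B, Δdeposits = +235.5B.
Δrequired reserves = 6% × +235.5B = +14.13B.
Δexcess reserves = Δreserves − Δrequired = +222B − (+14.13B) = +207.87 billion.

+207.87 billion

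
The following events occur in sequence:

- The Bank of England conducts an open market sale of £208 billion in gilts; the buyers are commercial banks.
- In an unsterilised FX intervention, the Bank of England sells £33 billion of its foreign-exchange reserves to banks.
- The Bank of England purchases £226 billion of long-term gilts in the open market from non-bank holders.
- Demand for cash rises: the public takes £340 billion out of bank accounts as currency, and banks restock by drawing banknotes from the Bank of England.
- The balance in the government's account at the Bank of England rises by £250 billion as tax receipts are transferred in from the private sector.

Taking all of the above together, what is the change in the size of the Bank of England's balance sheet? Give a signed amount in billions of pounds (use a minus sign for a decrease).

-£15 billion

OMO sale (to banks) £208 billion: a Bank of England asset is shed → −£208B.
FX sale £33 billion: a Bank of England asset is shed → −£33B.
Asset purchase (from non-banks) £226 billion: a Bank of England asset is acquired → +£226B.
Currency withdrawal £340 billion: only the composition of liabilities changes → 0.
Government account inflow £250 billion: only the composition of liabilities changes → 0.
Net: −208 − 33 + 226 + 0 + 0 = -£15 billion.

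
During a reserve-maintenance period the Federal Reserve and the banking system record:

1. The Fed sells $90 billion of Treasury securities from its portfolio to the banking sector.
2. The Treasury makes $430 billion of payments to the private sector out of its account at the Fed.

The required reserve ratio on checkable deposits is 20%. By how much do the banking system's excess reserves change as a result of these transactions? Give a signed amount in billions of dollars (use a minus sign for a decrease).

+$254 billion

OMO sale (to banks) $90 billion: reserves −$90B, deposits 0.
Government spending $430 billion: reserves +$430B, deposits +$430B.
Totals: Δreserves = +$340B, Δdeposits = +$430B.
Δrequired reserves = 20% × +$430B = +$86B.
Δexcess reserves = Δreserves − Δrequired = +$340B − (+$86B) = +$254 billion.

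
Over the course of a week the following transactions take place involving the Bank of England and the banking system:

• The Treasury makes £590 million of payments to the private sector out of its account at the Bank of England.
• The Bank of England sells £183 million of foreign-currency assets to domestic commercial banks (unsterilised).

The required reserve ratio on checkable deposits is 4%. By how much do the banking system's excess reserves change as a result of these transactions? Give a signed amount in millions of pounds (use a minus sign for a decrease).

Government spending £590 million: reserves +£590M, deposits +£590M.
FX sale £183 million: reserves −£183M, deposits 0.
Totals: Δreserves = +£407M, Δdeposits = +£590M.
Δrequired reserves = 4% × +£590M = +£23.6M.
Δexcess reserves = Δreserves − Δrequired = +£407M − (+£23.6M) = +£383.4 million.

+£383.4 million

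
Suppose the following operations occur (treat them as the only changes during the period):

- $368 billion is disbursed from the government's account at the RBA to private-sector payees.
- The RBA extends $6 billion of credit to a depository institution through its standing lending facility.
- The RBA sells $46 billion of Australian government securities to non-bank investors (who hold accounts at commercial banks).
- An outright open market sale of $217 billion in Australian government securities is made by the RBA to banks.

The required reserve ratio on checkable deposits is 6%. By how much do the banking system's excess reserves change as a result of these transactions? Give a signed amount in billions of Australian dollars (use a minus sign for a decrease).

Government spending $368 billion: reserves +$368B, deposits +$368B.
Discount-window loan $6 billion: reserves +$6B, deposits 0.
Asset sale (to non-banks) $46 billion: reserves −$46B, deposits −$46B.
OMO sale (to banks) $217 billion: reserves −$217B, deposits 0.
Totals: Δreserves = +$111B, Δdeposits = +$322B.
Δrequired reserves = 6% × +$322B = +$19.32B.
Δexcess reserves = Δreserves − Δrequired = +$111B − (+$19.32B) = +$91.68 billion.

+$91.68 billion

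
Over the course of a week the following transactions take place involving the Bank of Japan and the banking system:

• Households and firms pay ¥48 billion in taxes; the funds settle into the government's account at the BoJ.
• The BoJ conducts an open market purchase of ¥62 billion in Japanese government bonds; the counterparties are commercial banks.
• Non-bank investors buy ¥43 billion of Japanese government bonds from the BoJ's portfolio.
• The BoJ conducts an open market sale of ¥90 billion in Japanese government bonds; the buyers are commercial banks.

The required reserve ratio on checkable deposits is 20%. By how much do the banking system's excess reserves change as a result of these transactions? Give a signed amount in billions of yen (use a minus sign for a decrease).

-¥100.8 billion

Government account inflow ¥48 billion: reserves −¥48B, deposits −¥48B.
OMO purchase (from banks) ¥62 billion: reserves +¥62B, deposits 0.
Asset sale (to non-banks) ¥43 billion: reserves −¥43B, deposits −¥43B.
OMO sale (to banks) ¥90 billion: reserves −¥90B, deposits 0.
Totals: Δreserves = −¥119B, Δdeposits = −¥91B.
Δrequired reserves = 20% × −¥91B = −¥18.2B.
Δexcess reserves = Δreserves − Δrequired = −¥119B − (−¥18.2B) = -¥100.8 billion.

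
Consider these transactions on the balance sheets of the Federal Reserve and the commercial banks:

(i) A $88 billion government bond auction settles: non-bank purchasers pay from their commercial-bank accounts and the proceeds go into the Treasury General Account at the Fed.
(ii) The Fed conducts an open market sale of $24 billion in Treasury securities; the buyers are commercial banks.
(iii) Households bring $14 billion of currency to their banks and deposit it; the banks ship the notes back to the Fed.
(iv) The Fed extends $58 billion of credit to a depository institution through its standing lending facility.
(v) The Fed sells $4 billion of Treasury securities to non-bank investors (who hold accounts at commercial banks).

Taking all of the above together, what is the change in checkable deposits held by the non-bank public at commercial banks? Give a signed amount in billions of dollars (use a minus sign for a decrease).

-$78 billion

Fed balance sheet:
  Assets:      Securities −$28B, Loans to banks +$58B
  Liabilities: Bank reserves −$44B, Currency in circulation −$14B, Government deposits +$88B
Commercial banking system:
  Assets:      Reserves at CB −$44B, Securities +$24B
  Liabilities: Checkable deposits −$78B, Borrowings from CB +$58B
So the change in checkable deposits held by the non-bank public at commercial banks is -$78 billion.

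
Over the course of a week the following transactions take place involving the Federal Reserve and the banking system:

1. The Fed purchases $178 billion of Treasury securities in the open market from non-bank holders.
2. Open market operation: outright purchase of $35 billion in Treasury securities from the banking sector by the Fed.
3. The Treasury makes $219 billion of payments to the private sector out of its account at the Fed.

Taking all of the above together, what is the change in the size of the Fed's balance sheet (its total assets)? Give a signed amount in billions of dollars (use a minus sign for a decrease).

+$213 billion

Fed balance sheet:
  Assets:      Securities +$213B
  Liabilities: Bank reserves +$432B, Government deposits −$219B
Commercial banking system:
  Assets:      Reserves at CB +$432B, Securities −$35B
  Liabilities: Checkable deposits +$397B
Change in total Fed assets = +$213 billion.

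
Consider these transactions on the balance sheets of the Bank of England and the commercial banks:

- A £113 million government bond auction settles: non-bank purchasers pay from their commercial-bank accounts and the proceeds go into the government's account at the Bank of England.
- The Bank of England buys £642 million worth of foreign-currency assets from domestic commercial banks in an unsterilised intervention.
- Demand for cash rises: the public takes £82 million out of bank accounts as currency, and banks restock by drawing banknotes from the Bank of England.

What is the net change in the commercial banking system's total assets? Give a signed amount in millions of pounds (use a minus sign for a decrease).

-£195 million

Government account inflow £113 million: bank balance sheets shrink → −£113M.
FX purchase £642 million: just an asset swap on bank balance sheets → 0.
Currency withdrawal £82 million: bank balance sheets shrink → −£82M.
Net: −113 + 0 − 82 = -£195 million.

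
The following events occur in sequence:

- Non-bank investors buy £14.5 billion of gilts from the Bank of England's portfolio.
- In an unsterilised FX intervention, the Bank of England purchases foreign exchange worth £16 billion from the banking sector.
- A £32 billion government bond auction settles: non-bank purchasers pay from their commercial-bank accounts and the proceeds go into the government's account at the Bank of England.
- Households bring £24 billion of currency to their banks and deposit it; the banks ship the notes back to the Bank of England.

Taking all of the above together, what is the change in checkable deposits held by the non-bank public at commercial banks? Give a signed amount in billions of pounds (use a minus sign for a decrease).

-£22.5 billion

Bank of England balance sheet:
  Assets:      Securities −£14.5B, Foreign assets +£16B
  Liabilities: Bank reserves −£6.5B, Currency in circulation −£24B, Government deposits +£32B
Commercial banking system:
  Assets:      Reserves at CB −£6.5B, Foreign assets −£16B
  Liabilities: Checkable deposits −£22.5B
So the change in checkable deposits held by the non-bank public at commercial banks is -£22.5 billion.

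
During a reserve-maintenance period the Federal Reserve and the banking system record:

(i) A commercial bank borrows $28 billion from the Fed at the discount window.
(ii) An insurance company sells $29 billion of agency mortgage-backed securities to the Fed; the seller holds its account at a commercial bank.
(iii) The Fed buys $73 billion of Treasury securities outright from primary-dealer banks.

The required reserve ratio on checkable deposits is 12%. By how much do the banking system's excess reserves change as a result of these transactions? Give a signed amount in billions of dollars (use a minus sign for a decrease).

Discount-window loan $28 billion: reserves +$28B, deposits 0.
Asset purchase (from non-banks) $29 billion: reserves +$29B, deposits +$29B.
OMO purchase (from banks) $73 billion: reserves +$73B, deposits 0.
Totals: Δreserves = +$130B, Δdeposits = +$29B.
Δrequired reserves = 12% × +$29B = +$3.48B.
Δexcess reserves = Δreserves − Δrequired = +$130B − (+$3.48B) = +$126.52 billion.

+$126.52 billion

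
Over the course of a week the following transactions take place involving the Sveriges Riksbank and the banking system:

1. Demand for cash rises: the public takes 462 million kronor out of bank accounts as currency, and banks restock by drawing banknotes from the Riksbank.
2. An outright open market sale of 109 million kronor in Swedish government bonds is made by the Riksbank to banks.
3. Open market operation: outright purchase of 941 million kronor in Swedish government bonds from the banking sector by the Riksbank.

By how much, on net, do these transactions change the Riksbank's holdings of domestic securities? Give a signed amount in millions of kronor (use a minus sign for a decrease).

+832 million

Riksbank balance sheet:
  Assets:      Securities +832M
  Liabilities: Bank reserves +370M, Currency in circulation +462M
Commercial banking system:
  Assets:      Reserves at CB +370M, Securities −832M
  Liabilities: Checkable deposits −462M
So the change in the Riksbank's holdings of domestic securities is +832 million.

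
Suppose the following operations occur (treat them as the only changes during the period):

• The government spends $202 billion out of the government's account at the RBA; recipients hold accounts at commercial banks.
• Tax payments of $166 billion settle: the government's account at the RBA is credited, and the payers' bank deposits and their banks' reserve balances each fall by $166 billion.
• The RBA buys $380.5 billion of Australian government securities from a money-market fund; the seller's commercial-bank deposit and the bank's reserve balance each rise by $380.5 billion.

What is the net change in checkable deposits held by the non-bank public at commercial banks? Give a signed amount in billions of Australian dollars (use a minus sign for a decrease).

Government spending $202 billion: non-bank counterparties' bank balances rise → +$202B.
Government account inflow $166 billion: non-bank counterparties' bank balances fall → −$166B.
Asset purchase (from non-banks) $380.5 billion: non-bank counterparties' bank balances rise → +$380.5B.
Net: 202 − 166 + 380.5 = +$416.5 billion.

+$416.5 billion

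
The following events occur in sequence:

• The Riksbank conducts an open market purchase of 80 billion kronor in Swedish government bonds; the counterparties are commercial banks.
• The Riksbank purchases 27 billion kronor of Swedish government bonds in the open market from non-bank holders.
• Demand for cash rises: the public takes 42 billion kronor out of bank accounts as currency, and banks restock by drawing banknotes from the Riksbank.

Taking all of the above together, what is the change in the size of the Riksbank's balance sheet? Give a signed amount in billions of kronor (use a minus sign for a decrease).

+107 billion

Riksbank balance sheet:
  Assets:      Securities +107B
  Liabilities: Bank reserves +65B, Currency in circulation +42B
Change in total Riksbank assets = +107 billion.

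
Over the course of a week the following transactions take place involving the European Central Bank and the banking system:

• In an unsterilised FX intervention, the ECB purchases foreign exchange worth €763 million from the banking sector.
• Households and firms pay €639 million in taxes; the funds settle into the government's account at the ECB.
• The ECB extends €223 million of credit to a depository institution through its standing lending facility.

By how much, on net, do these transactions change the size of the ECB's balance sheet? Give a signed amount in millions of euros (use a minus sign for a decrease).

+€986 million

ECB balance sheet:
  Assets:      Loans to banks +€223M, Foreign assets +€763M
  Liabilities: Bank reserves +€347M, Government deposits +€639M
Change in total ECB assets = +€986 million.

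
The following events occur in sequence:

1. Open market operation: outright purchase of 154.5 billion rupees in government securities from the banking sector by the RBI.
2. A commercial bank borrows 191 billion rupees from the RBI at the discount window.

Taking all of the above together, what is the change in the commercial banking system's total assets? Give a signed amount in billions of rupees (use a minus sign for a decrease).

RBI balance sheet:
  Assets:      Securities +154.5B, Loans to banks +191B
  Liabilities: Bank reserves +345.5B
Commercial banking system:
  Assets:      Reserves at CB +345.5B, Securities −154.5B
  Liabilities: Borrowings from CB +191B
Change in total bank assets = +191 billion.

+191 billion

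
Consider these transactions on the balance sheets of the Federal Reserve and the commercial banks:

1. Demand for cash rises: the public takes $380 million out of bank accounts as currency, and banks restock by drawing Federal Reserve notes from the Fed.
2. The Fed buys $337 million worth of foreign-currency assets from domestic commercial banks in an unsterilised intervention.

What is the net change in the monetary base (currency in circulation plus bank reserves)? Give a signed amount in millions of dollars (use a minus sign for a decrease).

+$337 million

Currency withdrawal $380 million: just a shift between currency and reserves — both are base money → 0.
FX purchase $337 million: Fed balance sheet expands → +$337M.
Net: 0 + 337 = +$337 million.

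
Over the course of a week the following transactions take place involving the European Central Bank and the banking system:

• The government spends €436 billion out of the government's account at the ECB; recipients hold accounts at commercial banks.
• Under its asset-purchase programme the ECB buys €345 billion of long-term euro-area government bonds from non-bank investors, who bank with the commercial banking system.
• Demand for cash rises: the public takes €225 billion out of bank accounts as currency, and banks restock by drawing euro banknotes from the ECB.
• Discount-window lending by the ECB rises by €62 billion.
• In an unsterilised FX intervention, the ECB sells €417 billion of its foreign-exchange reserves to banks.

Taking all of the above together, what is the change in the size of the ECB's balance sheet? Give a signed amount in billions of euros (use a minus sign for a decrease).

ECB balance sheet:
  Assets:      Securities +€345B, Loans to banks +€62B, Foreign assets −€417B
  Liabilities: Bank reserves +€201B, Currency in circulation +€225B, Government deposits −€436B
Commercial banking system:
  Assets:      Reserves at CB +€201B, Foreign assets +€417B
  Liabilities: Checkable deposits +€556B, Borrowings from CB +€62B
Change in total ECB assets = -€10 billion.

-€10 billion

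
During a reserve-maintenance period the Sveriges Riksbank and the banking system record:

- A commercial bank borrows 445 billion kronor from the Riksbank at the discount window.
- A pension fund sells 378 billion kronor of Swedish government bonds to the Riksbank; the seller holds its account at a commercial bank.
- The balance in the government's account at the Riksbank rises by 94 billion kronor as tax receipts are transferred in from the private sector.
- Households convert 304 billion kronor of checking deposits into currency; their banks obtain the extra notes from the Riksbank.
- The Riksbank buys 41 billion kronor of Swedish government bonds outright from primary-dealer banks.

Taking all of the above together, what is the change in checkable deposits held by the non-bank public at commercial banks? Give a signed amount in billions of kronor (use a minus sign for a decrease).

Discount-window loan 445 billion kronor: the counterparty is a bank, so public deposits are unchanged → 0.
Asset purchase (from non-banks) 378 billion kronor: non-bank counterparties' bank balances rise → +378B.
Government account inflow 94 billion kronor: non-bank counterparties' bank balances fall → −94B.
Currency withdrawal 304 billion kronor: non-bank counterparties' bank balances fall → −304B.
OMO purchase (from banks) 41 billion kronor: the counterparty is a bank, so public deposits are unchanged → 0.
Net: 0 + 378 − 94 − 304 + 0 = -20 billion.

-20 billion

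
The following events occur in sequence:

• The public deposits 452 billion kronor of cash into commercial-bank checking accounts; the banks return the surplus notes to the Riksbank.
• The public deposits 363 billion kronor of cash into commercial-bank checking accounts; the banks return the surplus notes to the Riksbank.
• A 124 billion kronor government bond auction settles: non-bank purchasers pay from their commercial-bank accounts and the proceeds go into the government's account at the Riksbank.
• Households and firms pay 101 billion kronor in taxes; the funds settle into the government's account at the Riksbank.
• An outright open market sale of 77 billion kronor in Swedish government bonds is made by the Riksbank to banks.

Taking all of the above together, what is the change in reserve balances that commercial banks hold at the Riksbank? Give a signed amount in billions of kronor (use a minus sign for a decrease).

Riksbank balance sheet:
  Assets:      Securities −77B
  Liabilities: Bank reserves +513B, Currency in circulation −815B, Government deposits +225B
Commercial banking system:
  Assets:      Reserves at CB +513B, Securities +77B
  Liabilities: Checkable deposits +590B
So the change in reserve balances that commercial banks hold at the Riksbank is +513 billion.

+513 billion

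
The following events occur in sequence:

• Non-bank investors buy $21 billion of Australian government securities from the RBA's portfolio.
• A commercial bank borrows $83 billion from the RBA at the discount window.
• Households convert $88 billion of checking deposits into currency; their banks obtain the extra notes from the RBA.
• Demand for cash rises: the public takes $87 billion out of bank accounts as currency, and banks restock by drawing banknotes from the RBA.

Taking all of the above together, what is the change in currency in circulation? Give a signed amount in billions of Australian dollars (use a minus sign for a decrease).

+$175 billion

RBA balance sheet:
  Assets:      Securities −$21B, Loans to banks +$83B
  Liabilities: Bank reserves −$113B, Currency in circulation +$175B
Commercial banking system:
  Assets:      Reserves at CB −$113B
  Liabilities: Checkable deposits −$196B, Borrowings from CB +$83B
So the change in currency in circulation is +$175 billion.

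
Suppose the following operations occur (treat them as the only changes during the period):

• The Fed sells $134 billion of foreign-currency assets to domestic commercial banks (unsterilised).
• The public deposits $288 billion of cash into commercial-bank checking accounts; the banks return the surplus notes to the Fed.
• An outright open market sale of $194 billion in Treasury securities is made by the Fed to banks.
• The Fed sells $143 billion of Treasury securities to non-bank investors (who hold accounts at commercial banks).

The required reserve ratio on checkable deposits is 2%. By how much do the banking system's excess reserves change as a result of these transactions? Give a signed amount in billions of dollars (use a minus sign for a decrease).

-$185.9 billion

FX sale $134 billion: reserves −$134B, deposits 0.
Currency deposit $288 billion: reserves +$288B, deposits +$288B.
OMO sale (to banks) $194 billion: reserves −$194B, deposits 0.
Asset sale (to non-banks) $143 billion: reserves −$143B, deposits −$143B.
Totals: Δreserves = −$183B, Δdeposits = +$145B.
Δrequired reserves = 2% × +$145B = +$2.9B.
Δexcess reserves = Δreserves − Δrequired = −$183B − (+$2.9B) = -$185.9 billion.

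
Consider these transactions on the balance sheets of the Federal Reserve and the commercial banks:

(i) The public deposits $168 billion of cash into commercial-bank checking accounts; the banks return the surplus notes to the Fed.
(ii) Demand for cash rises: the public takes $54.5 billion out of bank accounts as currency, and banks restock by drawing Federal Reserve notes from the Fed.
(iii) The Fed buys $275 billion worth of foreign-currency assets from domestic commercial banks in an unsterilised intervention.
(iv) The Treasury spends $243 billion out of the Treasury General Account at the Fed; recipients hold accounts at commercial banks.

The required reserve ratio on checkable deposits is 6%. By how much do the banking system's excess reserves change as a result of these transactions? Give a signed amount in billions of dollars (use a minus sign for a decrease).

+$610.11 billion

Currency deposit $168 billion: reserves +$168B, deposits +$168B.
Currency withdrawal $54.5 billion: reserves −$54.5B, deposits −$54.5B.
FX purchase $275 billion: reserves +$275B, deposits 0.
Government spending $243 billion: reserves +$243B, deposits +$243B.
Totals: Δreserves = +$631.5B, Δdeposits = +$356.5B.
Δrequired reserves = 6% × +$356.5B = +$21.39B.
Δexcess reserves = Δreserves − Δrequired = +$631.5B − (+$21.39B) = +$610.11 billion.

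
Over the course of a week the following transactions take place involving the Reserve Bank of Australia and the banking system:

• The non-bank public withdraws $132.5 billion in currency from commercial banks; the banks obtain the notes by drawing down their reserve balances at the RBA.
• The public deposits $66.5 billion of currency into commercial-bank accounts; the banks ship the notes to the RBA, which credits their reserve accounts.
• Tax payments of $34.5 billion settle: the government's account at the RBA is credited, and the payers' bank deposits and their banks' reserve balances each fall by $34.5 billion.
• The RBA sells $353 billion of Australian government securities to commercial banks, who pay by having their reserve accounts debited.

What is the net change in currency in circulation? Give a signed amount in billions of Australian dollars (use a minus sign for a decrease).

+$66 billion

Currency withdrawal $132.5 billion: notes leave the central bank → +$132.5B.
Currency deposit $66.5 billion: notes return to the central bank → −$66.5B.
Government account inflow $34.5 billion: no currency enters or leaves circulation → 0.
OMO sale (to banks) $353 billion: no currency enters or leaves circulation → 0.
Net: 132.5 − 66.5 + 0 + 0 = +$66 billion.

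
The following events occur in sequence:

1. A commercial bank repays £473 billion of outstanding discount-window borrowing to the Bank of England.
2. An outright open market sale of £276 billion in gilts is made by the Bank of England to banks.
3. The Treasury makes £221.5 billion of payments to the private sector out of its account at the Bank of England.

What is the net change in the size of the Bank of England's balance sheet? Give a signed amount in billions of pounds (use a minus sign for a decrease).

-£749 billion

Discount-window repayment £473 billion: a Bank of England asset is shed → −£473B.
OMO sale (to banks) £276 billion: a Bank of England asset is shed → −£276B.
Government spending £221.5 billion: only the composition of liabilities changes → 0.
Net: −473 − 276 + 0 = -£749 billion.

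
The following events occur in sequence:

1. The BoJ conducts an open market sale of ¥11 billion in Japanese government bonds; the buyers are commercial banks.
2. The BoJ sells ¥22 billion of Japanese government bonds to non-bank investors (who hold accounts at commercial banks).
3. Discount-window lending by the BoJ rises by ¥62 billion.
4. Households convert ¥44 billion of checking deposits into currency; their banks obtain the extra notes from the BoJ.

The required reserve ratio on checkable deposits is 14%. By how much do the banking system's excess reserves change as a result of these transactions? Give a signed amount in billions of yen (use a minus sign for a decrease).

-¥5.76 billion

OMO sale (to banks) ¥11 billion: reserves −¥11B, deposits 0.
Asset sale (to non-banks) ¥22 billion: reserves −¥22B, deposits −¥22B.
Discount-window loan ¥62 billion: reserves +¥62B, deposits 0.
Currency withdrawal ¥44 billion: reserves −¥44B, deposits −¥44B.
Totals: Δreserves = −¥15B, Δdeposits = −¥66B.
Δrequired reserves = 14% × −¥66B = −¥9.24B.
Δexcess reserves = Δreserves − Δrequired = −¥15B − (−¥9.24B) = -¥5.76 billion.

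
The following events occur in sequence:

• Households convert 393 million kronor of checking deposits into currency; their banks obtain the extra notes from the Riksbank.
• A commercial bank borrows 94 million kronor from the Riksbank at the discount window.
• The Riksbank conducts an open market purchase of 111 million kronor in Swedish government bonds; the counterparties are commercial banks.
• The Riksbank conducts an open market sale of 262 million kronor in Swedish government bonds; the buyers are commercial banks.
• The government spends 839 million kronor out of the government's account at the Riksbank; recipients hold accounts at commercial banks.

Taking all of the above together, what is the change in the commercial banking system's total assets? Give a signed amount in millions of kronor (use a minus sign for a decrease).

Currency withdrawal 393 million kronor: bank balance sheets shrink → −393M.
Discount-window loan 94 million kronor: bank balance sheets expand → +94M.
OMO purchase (from banks) 111 million kronor: just an asset swap on bank balance sheets → 0.
OMO sale (to banks) 262 million kronor: just an asset swap on bank balance sheets → 0.
Government spending 839 million kronor: bank balance sheets expand → +839M.
Net: −393 + 94 + 0 + 0 + 839 = +540 million.

+540 million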